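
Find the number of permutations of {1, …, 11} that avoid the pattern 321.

58786

Permutations of [n] avoiding any single length-3 pattern are counted by C_n; here n = 11.
C_11 = C_10 · 2(2·10+1)/(10+2) = 16796 · 42/12 = 58786.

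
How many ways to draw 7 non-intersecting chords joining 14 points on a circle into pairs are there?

Pairing 14 circle points by 7 non-crossing chords gives C_7 matchings.
C_7 = C_6 · 2(2·6+1)/(6+2) = 132 · 26/8 = 429.

429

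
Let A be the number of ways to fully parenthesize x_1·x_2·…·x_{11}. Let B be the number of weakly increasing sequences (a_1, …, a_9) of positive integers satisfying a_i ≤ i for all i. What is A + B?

21658

Ways to associate a product of 11 factors correspond to binary trees on 11 leaves, so the count is C_10. So A = C_10 = 16796.
Weakly increasing sequences with a_i ≤ i biject with Dyck paths of semilength 9, so there are C_9. So B = C_9 = 4862.
A + B = 16796 + 4862 = 21658.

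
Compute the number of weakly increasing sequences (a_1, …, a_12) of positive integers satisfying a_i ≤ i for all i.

Weakly increasing sequences with a_i ≤ i biject with Dyck paths of semilength 12, so there are C_12.
C_12 = C_11 · 2(2·11+1)/(11+2) = 58786 · 46/13 = 208012.

208012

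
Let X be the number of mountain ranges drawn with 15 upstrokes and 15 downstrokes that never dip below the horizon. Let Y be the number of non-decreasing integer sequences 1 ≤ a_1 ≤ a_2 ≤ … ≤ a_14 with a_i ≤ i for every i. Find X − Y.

7020405

A Dyck path with 15 up-steps and 15 down-steps has semilength 15, so there are C_15 of them. So X = C_15 = 9694845.
Weakly increasing sequences with a_i ≤ i biject with Dyck paths of semilength 14, so there are C_14. So Y = C_14 = 2674440.
X − Y = 9694845 − 2674440 = 7020405.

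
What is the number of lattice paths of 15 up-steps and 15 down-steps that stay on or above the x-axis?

9694845

A Dyck path with 15 up-steps and 15 down-steps has semilength 15, so there are C_15 of them.
C_15 = C(30,15)/16 = 155117520/16 = 9694845.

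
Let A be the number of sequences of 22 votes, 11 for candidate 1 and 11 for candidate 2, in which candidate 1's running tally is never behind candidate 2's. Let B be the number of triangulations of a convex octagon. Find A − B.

Reading a vote for the leader as '(' and for the other as ')' turns such a sequence into a balanced string of 11 pairs, so the count is C_11. So A = C_11 = 58786.
The number of triangulations of an 8-gon is the Catalan number C_6 (index = sides − 2). So B = C_6 = 132.
A − B = 58786 − 132 = 58654.

58654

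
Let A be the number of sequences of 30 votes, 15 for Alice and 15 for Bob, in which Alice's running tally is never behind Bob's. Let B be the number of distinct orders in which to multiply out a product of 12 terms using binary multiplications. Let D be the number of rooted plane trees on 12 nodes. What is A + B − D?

Ballot sequences with n votes each where one side never trails are Dyck words, counted by C_n; here n = 15. So A = C_15 = 9694845.
Parenthesizations of m factors correspond to full binary trees with m leaves, counted by C_{m−1}; m = 12 gives C_11. So B = C_11 = 58786.
A rooted plane tree on 12 nodes has 11 edges, and such trees are counted by C_11. So D = C_11 = 58786.
A + B − D = 9694845 + 58786 − 58786 = 9694845.

9694845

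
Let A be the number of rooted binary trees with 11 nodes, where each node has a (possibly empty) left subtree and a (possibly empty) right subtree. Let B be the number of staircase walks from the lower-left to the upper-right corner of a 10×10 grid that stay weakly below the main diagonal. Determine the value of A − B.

Rooted binary trees with 11 nodes (each child slot possibly empty) number C_11. So A = C_11 = 58786.
Monotone paths in an n×n grid that stay weakly below the diagonal are counted by C_n; here n = 10. So B = C_10 = 16796.
A − B = 58786 − 16796 = 41990.

41990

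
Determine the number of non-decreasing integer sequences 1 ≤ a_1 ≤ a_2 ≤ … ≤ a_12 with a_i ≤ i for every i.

208012

Weakly increasing sequences with a_i ≤ i biject with Dyck paths of semilength 12, so there are C_12.
C_12 = C_11 · 2(2·11+1)/(11+2) = 58786 · 46/13 = 208012.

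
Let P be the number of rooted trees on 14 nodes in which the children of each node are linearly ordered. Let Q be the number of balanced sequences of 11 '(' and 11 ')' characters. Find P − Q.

Rooted ordered (plane) trees on m nodes have m−1 edges and are counted by C_{m−1}; m = 14 gives C_13. So P = C_13 = 742900.
With 11 pairs the number of balanced bracket strings is the Catalan number C_11. So Q = C_11 = 58786.
P − Q = 742900 − 58786 = 684114.

684114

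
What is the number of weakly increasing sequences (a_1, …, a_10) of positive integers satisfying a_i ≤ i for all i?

16796

Weakly increasing sequences with a_i ≤ i biject with Dyck paths of semilength 10, so there are C_10.
C_10 = C(20,10)/11 = 184756/11 = 16796.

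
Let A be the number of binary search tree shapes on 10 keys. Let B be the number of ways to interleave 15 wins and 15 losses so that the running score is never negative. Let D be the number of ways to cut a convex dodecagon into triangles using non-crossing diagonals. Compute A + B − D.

There are C_n binary search tree shapes on n keys; with n = 10 that is C_10. So A = C_10 = 16796.
Ballot sequences with n votes each where one side never trails are Dyck words, counted by C_n; here n = 15. So B = C_15 = 9694845.
Triangulations of a convex m-gon are counted by C_{m−2}; with m = 12 this is C_10. So D = C_10 = 16796.
A + B − D = 16796 + 9694845 − 16796 = 9694845.

9694845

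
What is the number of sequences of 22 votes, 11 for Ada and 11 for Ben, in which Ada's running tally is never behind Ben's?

Ballot sequences with n votes each where one side never trails are Dyck words, counted by C_n; here n = 11.
C_11 = C(22,11)/12 = 705432/12 = 58786.

58786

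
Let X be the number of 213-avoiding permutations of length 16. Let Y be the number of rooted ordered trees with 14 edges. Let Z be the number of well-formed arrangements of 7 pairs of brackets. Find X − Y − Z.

32682801

Permutations of [n] avoiding any single length-3 pattern are counted by C_n; here n = 16. So X = C_16 = 35357670.
Rooted ordered trees with n edges are counted by C_n; here n = 14. So Y = C_14 = 2674440.
Balanced strings of n pairs of brackets are counted by C_n; here n = 7. So Z = C_7 = 429.
X − Y − Z = 35357670 − 2674440 − 429 = 32682801.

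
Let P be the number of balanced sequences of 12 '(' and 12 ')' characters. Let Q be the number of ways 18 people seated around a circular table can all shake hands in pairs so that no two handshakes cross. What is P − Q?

203150

With 12 pairs the number of balanced bracket strings is the Catalan number C_12. So P = C_12 = 208012.
With 18 = 2·9 people, non-crossing handshake pairings are non-crossing perfect matchings on a circle, counted by C_9. So Q = C_9 = 4862.
P − Q = 208012 − 4862 = 203150.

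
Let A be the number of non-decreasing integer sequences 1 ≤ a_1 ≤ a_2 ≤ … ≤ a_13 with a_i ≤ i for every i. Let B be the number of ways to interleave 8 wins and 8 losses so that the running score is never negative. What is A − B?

741470

Such sub-staircase sequences of length n are counted by C_n; here n = 13. So A = C_13 = 742900.
Ballot sequences with n votes each where one side never trails are Dyck words, counted by C_n; here n = 8. So B = C_8 = 1430.
A − B = 742900 − 1430 = 741470.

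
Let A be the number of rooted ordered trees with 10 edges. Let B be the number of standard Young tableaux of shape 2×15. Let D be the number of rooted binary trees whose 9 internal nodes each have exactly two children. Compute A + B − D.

9706779

A rooted plane tree with 10 edges has 11 nodes, and the count is C_10. So A = C_10 = 16796.
By the hook-length formula (or a Dyck-path bijection), SYT of shape 2×15 number C_15. So B = C_15 = 9694845.
Full binary trees with n internal nodes are counted by C_n; here n = 9. So D = C_9 = 4862.
A + B − D = 16796 + 9694845 − 4862 = 9706779.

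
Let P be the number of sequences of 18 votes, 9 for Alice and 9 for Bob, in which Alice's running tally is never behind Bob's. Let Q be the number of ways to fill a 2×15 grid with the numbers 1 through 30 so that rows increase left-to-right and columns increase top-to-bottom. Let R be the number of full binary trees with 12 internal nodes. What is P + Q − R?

9491695

Reading a vote for the leader as '(' and for the other as ')' turns such a sequence into a balanced string of 9 pairs, so the count is C_9. So P = C_9 = 4862.
Standard Young tableaux of shape 2×n are counted by C_n; here n = 15. So Q = C_15 = 9694845.
The number of full binary trees on 12 internal nodes is the Catalan number C_12. So R = C_12 = 208012.
P + Q − R = 4862 + 9694845 − 208012 = 9491695.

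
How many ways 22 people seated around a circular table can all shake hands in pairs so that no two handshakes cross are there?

58786

With 22 = 2·11 people, non-crossing handshake pairings are non-crossing perfect matchings on a circle, counted by C_11.
C_11 = C_10 · 2(2·10+1)/(10+2) = 16796 · 42/12 = 58786.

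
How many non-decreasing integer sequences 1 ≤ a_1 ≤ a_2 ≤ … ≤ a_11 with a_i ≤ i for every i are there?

Weakly increasing sequences with a_i ≤ i biject with Dyck paths of semilength 11, so there are C_11.
C_11 = C(22,11)/12 = 705432/12 = 58786.

58786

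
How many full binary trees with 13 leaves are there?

A full binary tree with L leaves has L−1 internal nodes and is counted by C_{L−1}; L = 13 gives C_12.
C_12 = 208012.

208012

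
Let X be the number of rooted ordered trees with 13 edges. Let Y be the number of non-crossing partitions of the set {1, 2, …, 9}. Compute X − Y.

738038

A rooted plane tree with 13 edges has 14 nodes, and the count is C_13. So X = C_13 = 742900.
The non-crossing partitions of [9] form a lattice of size C_9. So Y = C_9 = 4862.
X − Y = 742900 − 4862 = 738038.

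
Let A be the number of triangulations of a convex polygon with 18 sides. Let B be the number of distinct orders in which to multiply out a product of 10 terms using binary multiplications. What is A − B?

35352808

The number of triangulations of an 18-gon is the Catalan number C_16 (index = sides − 2). So A = C_16 = 35357670.
Parenthesizations of m factors correspond to full binary trees with m leaves, counted by C_{m−1}; m = 10 gives C_9. So B = C_9 = 4862.
A − B = 35357670 − 4862 = 35352808.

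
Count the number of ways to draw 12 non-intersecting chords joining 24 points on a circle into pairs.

208012

Non-crossing perfect matchings of 2n points on a circle are counted by C_n; with 24 points, n = 12.
C_12 = C(24,12)/13 = 2704156/13 = 208012.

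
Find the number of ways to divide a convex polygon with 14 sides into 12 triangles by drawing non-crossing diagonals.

208012

Triangulations of a convex m-gon are counted by C_{m−2}; with m = 14 this is C_12.
C_12 = 208012.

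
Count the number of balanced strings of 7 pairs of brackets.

429

Balanced strings of n pairs of brackets are counted by C_n; here n = 7.
C_7 = C(14,7)/8 = 3432/8 = 429.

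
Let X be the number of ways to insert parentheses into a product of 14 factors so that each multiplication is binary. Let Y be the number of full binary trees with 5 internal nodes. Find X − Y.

742858

Bracketing 14 factors into binary products is counted by C_{14−1} = C_13. So X = C_13 = 742900.
Full binary trees with n internal nodes are counted by C_n; here n = 5. So Y = C_5 = 42.
X − Y = 742900 − 42 = 742858.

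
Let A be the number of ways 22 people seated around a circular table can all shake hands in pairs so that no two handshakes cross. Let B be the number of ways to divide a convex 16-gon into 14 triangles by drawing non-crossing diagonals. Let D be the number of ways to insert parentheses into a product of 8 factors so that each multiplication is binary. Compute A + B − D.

Non-crossing handshake pairings of 2n people are counted by C_n; 22 people gives n = 11. So A = C_11 = 58786.
A convex 16-gon is triangulated into 14 triangles, and the number of such triangulations is the Catalan number C_{16−2} = C_14. So B = C_14 = 2674440.
Bracketing 8 factors into binary products is counted by C_{8−1} = C_7. So D = C_7 = 429.
A + B − D = 58786 + 2674440 − 429 = 2732797.

2732797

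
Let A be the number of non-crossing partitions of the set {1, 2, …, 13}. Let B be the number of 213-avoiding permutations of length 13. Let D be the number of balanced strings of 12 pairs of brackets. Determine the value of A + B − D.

1277788

The non-crossing partitions of [13] form a lattice of size C_13. So A = C_13 = 742900.
For any fixed pattern of length 3, the pattern-avoiding permutations of [13] number C_13. So B = C_13 = 742900.
Balanced strings of n pairs of brackets are counted by C_n; here n = 12. So D = C_12 = 208012.
A + B − D = 742900 + 742900 − 208012 = 1277788.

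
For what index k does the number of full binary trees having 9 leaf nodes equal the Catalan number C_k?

Full binary trees with 9 leaves have 9−1 = 8 internal nodes, so there are C_8 of them.

8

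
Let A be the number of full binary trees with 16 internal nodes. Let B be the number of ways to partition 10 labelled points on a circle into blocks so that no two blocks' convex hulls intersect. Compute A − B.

35340874

Full binary trees with n internal nodes are counted by C_n; here n = 16. So A = C_16 = 35357670.
The non-crossing partitions of [10] form a lattice of size C_10. So B = C_10 = 16796.
A − B = 35357670 − 16796 = 35340874.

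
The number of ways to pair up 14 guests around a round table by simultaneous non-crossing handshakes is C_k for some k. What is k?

7

Non-crossing handshake pairings of 2n people are counted by C_n; 14 people gives n = 7.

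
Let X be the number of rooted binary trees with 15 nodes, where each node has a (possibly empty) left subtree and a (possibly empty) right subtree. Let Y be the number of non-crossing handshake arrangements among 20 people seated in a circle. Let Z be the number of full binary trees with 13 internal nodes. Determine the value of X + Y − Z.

Binary trees (left/right distinguished) on n nodes are counted by C_n; here n = 15. So X = C_15 = 9694845.
With 20 = 2·10 people, non-crossing handshake pairings are non-crossing perfect matchings on a circle, counted by C_10. So Y = C_10 = 16796.
The number of full binary trees on 13 internal nodes is the Catalan number C_13. So Z = C_13 = 742900.
X + Y − Z = 9694845 + 16796 − 742900 = 8968741.

8968741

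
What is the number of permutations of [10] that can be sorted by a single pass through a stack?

By Knuth's characterisation, the stack-sortable permutations of length 10 are the 231-avoiders, numbering C_10.
C_10 = C(20,10)/11 = 184756/11 = 16796.

16796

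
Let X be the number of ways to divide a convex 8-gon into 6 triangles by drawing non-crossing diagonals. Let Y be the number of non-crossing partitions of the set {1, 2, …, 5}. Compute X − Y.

90

The number of triangulations of an 8-gon is the Catalan number C_6 (index = sides − 2). So X = C_6 = 132.
The non-crossing partitions of [5] form a lattice of size C_5. So Y = C_5 = 42.
X − Y = 132 − 42 = 90.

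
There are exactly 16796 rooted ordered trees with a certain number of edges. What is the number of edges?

10

Rooted ordered trees with n edges are counted by C_n; 16796 = C_10.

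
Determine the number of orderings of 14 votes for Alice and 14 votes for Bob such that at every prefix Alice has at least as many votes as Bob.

Ballot sequences with n votes each where one side never trails are Dyck words, counted by C_n; here n = 14.
C_14 = C_13 · 2(2·13+1)/(13+2) = 742900 · 54/15 = 2674440.

2674440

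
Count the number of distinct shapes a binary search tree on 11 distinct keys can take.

Binary trees (left/right distinguished) on n nodes are counted by C_n; here n = 11.
C_11 = C(22,11)/12 = 705432/12 = 58786.

58786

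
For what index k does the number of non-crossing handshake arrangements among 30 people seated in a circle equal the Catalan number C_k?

15

Non-crossing handshake pairings of 2n people are counted by C_n; 30 people gives n = 15.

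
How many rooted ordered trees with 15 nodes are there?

2674440

A rooted plane tree on 15 nodes has 14 edges, and such trees are counted by C_14.
C_14 = C(28,14)/15 = 40116600/15 = 2674440.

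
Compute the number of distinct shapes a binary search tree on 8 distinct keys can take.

Binary trees (left/right distinguished) on n nodes are counted by C_n; here n = 8.
C_8 = C_7 · 2(2·7+1)/(7+2) = 429 · 30/9 = 1430.

1430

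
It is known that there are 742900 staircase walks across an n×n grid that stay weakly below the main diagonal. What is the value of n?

13

Such diagonal-avoiding paths in an n×n grid are counted by C_n. The Catalan number equal to 742900 is C_13.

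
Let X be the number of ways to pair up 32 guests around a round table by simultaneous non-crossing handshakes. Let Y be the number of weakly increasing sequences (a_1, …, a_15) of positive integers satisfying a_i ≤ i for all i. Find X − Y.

Non-crossing handshake pairings of 2n people are counted by C_n; 32 people gives n = 16. So X = C_16 = 35357670.
Such sub-staircase sequences of length n are counted by C_n; here n = 15. So Y = C_15 = 9694845.
X − Y = 35357670 − 9694845 = 25662825.

25662825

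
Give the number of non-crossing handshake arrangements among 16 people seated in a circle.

1430

Non-crossing handshake pairings of 2n people are counted by C_n; 16 people gives n = 8.
C_8 = C(16,8)/9 = 12870/9 = 1430.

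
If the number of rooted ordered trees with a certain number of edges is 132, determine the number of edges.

6

Rooted ordered trees with n edges are counted by C_n; 132 = C_6.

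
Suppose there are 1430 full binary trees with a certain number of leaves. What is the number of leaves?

Full binary trees with L leaves are counted by C_{L−1}, and C_8 = 1430.
So the index is 8, and the number of leaves is 8 + 1 = 9.

9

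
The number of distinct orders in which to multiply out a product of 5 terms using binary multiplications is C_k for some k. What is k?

4

Parenthesizations of m factors correspond to full binary trees with m leaves, counted by C_{m−1}; m = 5 gives C_4.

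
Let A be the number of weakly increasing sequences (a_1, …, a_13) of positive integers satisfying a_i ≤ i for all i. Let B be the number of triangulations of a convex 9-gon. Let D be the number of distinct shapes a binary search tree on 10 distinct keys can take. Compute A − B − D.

Such sub-staircase sequences of length n are counted by C_n; here n = 13. So A = C_13 = 742900.
The number of triangulations of a 9-gon is the Catalan number C_7 (index = sides − 2). So B = C_7 = 429.
Rooted binary trees with 10 nodes (each child slot possibly empty) number C_10. So D = C_10 = 16796.
A − B − D = 742900 − 429 − 16796 = 725675.

725675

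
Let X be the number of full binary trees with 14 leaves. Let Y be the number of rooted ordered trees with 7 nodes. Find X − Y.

A full binary tree with L leaves has L−1 internal nodes and is counted by C_{L−1}; L = 14 gives C_13. So X = C_13 = 742900.
Rooted ordered (plane) trees on m nodes have m−1 edges and are counted by C_{m−1}; m = 7 gives C_6. So Y = C_6 = 132.
X − Y = 742900 − 132 = 742768.

742768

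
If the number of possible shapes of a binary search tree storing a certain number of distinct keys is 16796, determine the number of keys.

10

Binary search tree shapes on n keys are counted by C_n; 16796 = C_10.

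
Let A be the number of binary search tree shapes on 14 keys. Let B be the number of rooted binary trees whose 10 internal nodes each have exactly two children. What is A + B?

2691236

Binary trees (left/right distinguished) on n nodes are counted by C_n; here n = 14. So A = C_14 = 2674440.
The number of full binary trees on 10 internal nodes is the Catalan number C_10. So B = C_10 = 16796.
A + B = 2674440 + 16796 = 2691236.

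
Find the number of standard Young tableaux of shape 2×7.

By the hook-length formula (or a Dyck-path bijection), SYT of shape 2×7 number C_7.
C_7 = C(14,7)/8 = 3432/8 = 429.

429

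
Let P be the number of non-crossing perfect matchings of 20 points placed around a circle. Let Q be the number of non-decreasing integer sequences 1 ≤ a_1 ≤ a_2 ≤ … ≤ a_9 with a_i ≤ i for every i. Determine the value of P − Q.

11934

Non-crossing perfect matchings of 2n points on a circle are counted by C_n; with 20 points, n = 10. So P = C_10 = 16796.
Weakly increasing sequences with a_i ≤ i biject with Dyck paths of semilength 9, so there are C_9. So Q = C_9 = 4862.
P − Q = 16796 − 4862 = 11934.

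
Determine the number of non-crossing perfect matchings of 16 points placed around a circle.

1430

Non-crossing perfect matchings of 2n points on a circle are counted by C_n; with 16 points, n = 8.
C_8 = C(16,8)/9 = 12870/9 = 1430.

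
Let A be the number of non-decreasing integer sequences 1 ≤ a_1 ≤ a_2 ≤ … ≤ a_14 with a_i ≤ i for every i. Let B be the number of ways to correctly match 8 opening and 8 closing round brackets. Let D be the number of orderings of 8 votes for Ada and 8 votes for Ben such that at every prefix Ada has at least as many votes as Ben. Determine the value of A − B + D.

Weakly increasing sequences with a_i ≤ i biject with Dyck paths of semilength 14, so there are C_14. So A = C_14 = 2674440.
A balanced arrangement of 8 bracket pairs is a Dyck word of semilength 8, so the count is C_8. So B = C_8 = 1430.
Ballot sequences with n votes each where one side never trails are Dyck words, counted by C_n; here n = 8. So D = C_8 = 1430.
A − B + D = 2674440 − 1430 + 1430 = 2674440.

2674440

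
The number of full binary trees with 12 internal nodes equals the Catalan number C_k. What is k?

The number of full binary trees on 12 internal nodes is the Catalan number C_12.

12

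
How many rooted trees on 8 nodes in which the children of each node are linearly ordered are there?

429

Rooted ordered (plane) trees on m nodes have m−1 edges and are counted by C_{m−1}; m = 8 gives C_7.
C_7 = C(14,7)/8 = 3432/8 = 429.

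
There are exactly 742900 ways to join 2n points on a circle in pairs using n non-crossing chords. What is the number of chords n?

13

Non-crossing pairings of 2n points on a circle are counted by C_n, and C_13 = 742900.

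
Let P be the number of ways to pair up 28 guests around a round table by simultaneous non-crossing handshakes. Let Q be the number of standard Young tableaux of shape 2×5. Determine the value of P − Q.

Non-crossing handshake pairings of 2n people are counted by C_n; 28 people gives n = 14. So P = C_14 = 2674440.
Standard Young tableaux of shape 2×n are counted by C_n; here n = 5. So Q = C_5 = 42.
P − Q = 2674440 − 42 = 2674398.

2674398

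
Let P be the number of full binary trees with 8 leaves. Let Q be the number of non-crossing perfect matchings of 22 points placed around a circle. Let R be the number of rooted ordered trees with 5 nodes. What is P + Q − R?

Full binary trees with 8 leaves have 8−1 = 7 internal nodes, so there are C_7 of them. So P = C_7 = 429.
Non-crossing perfect matchings of 2n points on a circle are counted by C_n; with 22 points, n = 11. So Q = C_11 = 58786.
Rooted ordered (plane) trees on m nodes have m−1 edges and are counted by C_{m−1}; m = 5 gives C_4. So R = C_4 = 14.
P + Q − R = 429 + 58786 − 14 = 59201.

59201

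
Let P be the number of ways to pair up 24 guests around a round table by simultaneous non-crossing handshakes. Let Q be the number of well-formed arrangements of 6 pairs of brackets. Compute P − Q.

207880

Non-crossing handshake pairings of 2n people are counted by C_n; 24 people gives n = 12. So P = C_12 = 208012.
Balanced strings of n pairs of brackets are counted by C_n; here n = 6. So Q = C_6 = 132.
P − Q = 208012 − 132 = 207880.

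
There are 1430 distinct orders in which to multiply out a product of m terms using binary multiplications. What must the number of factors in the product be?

9

Parenthesizations of m factors are counted by C_{m−1}. The Catalan number equal to 1430 is C_8.
So the index is 8, and the number of factors is 8 + 1 = 9.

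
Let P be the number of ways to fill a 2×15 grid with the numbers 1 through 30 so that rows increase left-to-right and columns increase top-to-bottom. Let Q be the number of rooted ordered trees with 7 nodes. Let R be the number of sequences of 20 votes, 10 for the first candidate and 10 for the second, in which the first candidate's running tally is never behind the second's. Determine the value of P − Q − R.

9677917

By the hook-length formula (or a Dyck-path bijection), SYT of shape 2×15 number C_15. So P = C_15 = 9694845.
A rooted plane tree on 7 nodes has 6 edges, and such trees are counted by C_6. So Q = C_6 = 132.
Ballot sequences with n votes each where one side never trails are Dyck words, counted by C_n; here n = 10. So R = C_10 = 16796.
P − Q − R = 9694845 − 132 − 16796 = 9677917.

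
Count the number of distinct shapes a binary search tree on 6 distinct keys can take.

132

Rooted binary trees with 6 nodes (each child slot possibly empty) number C_6.
C_6 = 132.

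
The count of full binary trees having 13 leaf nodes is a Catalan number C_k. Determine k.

12

Full binary trees with 13 leaves have 13−1 = 12 internal nodes, so there are C_12 of them.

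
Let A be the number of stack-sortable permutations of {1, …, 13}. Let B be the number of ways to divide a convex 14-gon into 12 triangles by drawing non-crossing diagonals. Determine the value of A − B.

By Knuth's characterisation, the stack-sortable permutations of length 13 are the 231-avoiders, numbering C_13. So A = C_13 = 742900.
A convex 14-gon is triangulated into 12 triangles, and the number of such triangulations is the Catalan number C_{14−2} = C_12. So B = C_12 = 208012.
A − B = 742900 − 208012 = 534888.

534888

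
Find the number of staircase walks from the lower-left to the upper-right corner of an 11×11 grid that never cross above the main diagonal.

Monotone paths in an n×n grid that stay weakly below the diagonal are counted by C_n; here n = 11.
C_11 = 58786.

58786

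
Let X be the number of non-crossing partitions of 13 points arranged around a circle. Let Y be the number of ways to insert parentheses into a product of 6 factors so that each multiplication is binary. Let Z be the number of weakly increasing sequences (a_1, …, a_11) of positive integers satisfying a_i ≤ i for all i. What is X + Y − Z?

684156

Non-crossing partitions of an n-element set are counted by C_n; here n = 13. So X = C_13 = 742900.
Ways to associate a product of 6 factors correspond to binary trees on 6 leaves, so the count is C_5. So Y = C_5 = 42.
Weakly increasing sequences with a_i ≤ i biject with Dyck paths of semilength 11, so there are C_11. So Z = C_11 = 58786.
X + Y − Z = 742900 + 42 − 58786 = 684156.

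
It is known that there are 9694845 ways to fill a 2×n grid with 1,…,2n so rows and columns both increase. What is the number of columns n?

Standard Young tableaux of shape 2×n are counted by C_n; 9694845 = C_15.

15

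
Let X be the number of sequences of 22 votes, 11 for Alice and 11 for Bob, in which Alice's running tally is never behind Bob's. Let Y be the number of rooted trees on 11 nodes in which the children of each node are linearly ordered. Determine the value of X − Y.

41990

Ballot sequences with n votes each where one side never trails are Dyck words, counted by C_n; here n = 11. So X = C_11 = 58786.
A rooted plane tree on 11 nodes has 10 edges, and such trees are counted by C_10. So Y = C_10 = 16796.
X − Y = 58786 − 16796 = 41990.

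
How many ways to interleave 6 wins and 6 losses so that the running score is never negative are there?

Ballot sequences with n votes each where one side never trails are Dyck words, counted by C_n; here n = 6.
C_6 = C(12,6)/7 = 924/7 = 132.

132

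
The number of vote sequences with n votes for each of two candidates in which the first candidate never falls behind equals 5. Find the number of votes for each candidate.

Such ballot sequences with n votes each are counted by C_n; 5 = C_3.

3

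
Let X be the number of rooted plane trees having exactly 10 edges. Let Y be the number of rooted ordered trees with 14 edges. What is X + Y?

2691236

Rooted ordered trees with n edges are counted by C_n; here n = 10. So X = C_10 = 16796.
Rooted ordered trees with n edges are counted by C_n; here n = 14. So Y = C_14 = 2674440.
X + Y = 16796 + 2674440 = 2691236.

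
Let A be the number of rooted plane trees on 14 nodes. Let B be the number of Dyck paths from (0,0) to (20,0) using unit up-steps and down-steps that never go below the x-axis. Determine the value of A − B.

726104

A rooted plane tree on 14 nodes has 13 edges, and such trees are counted by C_13. So A = C_13 = 742900.
Dyck paths of semilength n (length 2n) are counted by C_n; here n = 10. So B = C_10 = 16796.
A − B = 742900 − 16796 = 726104.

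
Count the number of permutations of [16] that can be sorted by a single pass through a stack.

By Knuth's characterisation, the stack-sortable permutations of length 16 are the 231-avoiders, numbering C_16.
C_16 = C(32,16)/17 = 601080390/17 = 35357670.

35357670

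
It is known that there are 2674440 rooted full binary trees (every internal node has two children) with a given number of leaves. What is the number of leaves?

Full binary trees with L leaves are counted by C_{L−1}. Since C_14 = 2674440, the index is 14.
So the index is 14, and the number of leaves is 14 + 1 = 15.

15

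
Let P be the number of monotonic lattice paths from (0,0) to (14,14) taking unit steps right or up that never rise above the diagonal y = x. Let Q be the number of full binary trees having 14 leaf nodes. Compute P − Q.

1931540

Sub-diagonal monotone paths from (0,0) to (14,14) biject with Dyck paths of semilength 14, giving C_14. So P = C_14 = 2674440.
A full binary tree with L leaves has L−1 internal nodes and is counted by C_{L−1}; L = 14 gives C_13. So Q = C_13 = 742900.
P − Q = 2674440 − 742900 = 1931540.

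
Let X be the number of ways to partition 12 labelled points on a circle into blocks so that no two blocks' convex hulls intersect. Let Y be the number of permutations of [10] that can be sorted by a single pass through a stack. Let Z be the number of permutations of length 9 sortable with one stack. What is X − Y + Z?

Non-crossing partitions of an n-element set are counted by C_n; here n = 12. So X = C_12 = 208012.
By Knuth's characterisation, the stack-sortable permutations of length 10 are the 231-avoiders, numbering C_10. So Y = C_10 = 16796.
Stack-sortable permutations are exactly the 231-avoiding ones, counted by C_n; here n = 9. So Z = C_9 = 4862.
X − Y + Z = 208012 − 16796 + 4862 = 196078.

196078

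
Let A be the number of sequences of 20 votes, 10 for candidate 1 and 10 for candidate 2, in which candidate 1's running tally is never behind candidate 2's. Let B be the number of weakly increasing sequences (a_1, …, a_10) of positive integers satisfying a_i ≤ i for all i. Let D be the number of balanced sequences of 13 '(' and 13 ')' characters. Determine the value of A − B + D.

742900

Reading a vote for the leader as '(' and for the other as ')' turns such a sequence into a balanced string of 10 pairs, so the count is C_10. So A = C_10 = 16796.
Weakly increasing sequences with a_i ≤ i biject with Dyck paths of semilength 10, so there are C_10. So B = C_10 = 16796.
A balanced arrangement of 13 bracket pairs is a Dyck word of semilength 13, so the count is C_13. So D = C_13 = 742900.
A − B + D = 16796 − 16796 + 742900 = 742900.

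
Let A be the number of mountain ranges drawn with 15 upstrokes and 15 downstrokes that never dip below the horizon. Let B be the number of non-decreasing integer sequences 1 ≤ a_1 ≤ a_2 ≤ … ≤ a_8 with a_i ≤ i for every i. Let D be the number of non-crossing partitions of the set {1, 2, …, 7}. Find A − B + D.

Dyck paths of semilength n (length 2n) are counted by C_n; here n = 15. So A = C_15 = 9694845.
Such sub-staircase sequences of length n are counted by C_n; here n = 8. So B = C_8 = 1430.
The non-crossing partitions of [7] form a lattice of size C_7. So D = C_7 = 429.
A − B + D = 9694845 − 1430 + 429 = 9693844.

9693844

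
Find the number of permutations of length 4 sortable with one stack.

Stack-sortable permutations are exactly the 231-avoiding ones, counted by C_n; here n = 4.
C_4 = 14.

14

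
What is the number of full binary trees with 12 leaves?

A full binary tree with L leaves has L−1 internal nodes and is counted by C_{L−1}; L = 12 gives C_11.
C_11 = C(22,11)/12 = 705432/12 = 58786.

58786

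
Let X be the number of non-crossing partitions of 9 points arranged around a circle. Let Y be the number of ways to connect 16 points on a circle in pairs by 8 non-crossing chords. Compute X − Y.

3432

The non-crossing partitions of [9] form a lattice of size C_9. So X = C_9 = 4862.
Non-crossing perfect matchings of 2n points on a circle are counted by C_n; with 16 points, n = 8. So Y = C_8 = 1430.
X − Y = 4862 − 1430 = 3432.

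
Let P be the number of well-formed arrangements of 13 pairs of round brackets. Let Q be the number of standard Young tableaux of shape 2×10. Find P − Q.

726104

A balanced arrangement of 13 bracket pairs is a Dyck word of semilength 13, so the count is C_13. So P = C_13 = 742900.
By the hook-length formula (or a Dyck-path bijection), SYT of shape 2×10 number C_10. So Q = C_10 = 16796.
P − Q = 742900 − 16796 = 726104.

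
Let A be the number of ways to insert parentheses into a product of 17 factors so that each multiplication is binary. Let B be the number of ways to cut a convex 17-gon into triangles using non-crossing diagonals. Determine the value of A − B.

Parenthesizations of m factors correspond to full binary trees with m leaves, counted by C_{m−1}; m = 17 gives C_16. So A = C_16 = 35357670.
The number of triangulations of a 17-gon is the Catalan number C_15 (index = sides − 2). So B = C_15 = 9694845.
A − B = 35357670 − 9694845 = 25662825.

25662825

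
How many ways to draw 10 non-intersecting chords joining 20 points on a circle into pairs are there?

16796

Pairing 20 circle points by 10 non-crossing chords gives C_10 matchings.
C_10 = 16796.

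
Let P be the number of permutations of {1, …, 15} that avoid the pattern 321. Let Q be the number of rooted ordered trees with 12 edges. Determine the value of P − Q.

9486833

Permutations of [n] avoiding any single length-3 pattern are counted by C_n; here n = 15. So P = C_15 = 9694845.
Rooted ordered trees with n edges are counted by C_n; here n = 12. So Q = C_12 = 208012.
P − Q = 9694845 − 208012 = 9486833.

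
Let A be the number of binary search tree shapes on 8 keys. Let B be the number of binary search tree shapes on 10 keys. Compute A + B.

18226

Binary trees (left/right distinguished) on n nodes are counted by C_n; here n = 8. So A = C_8 = 1430.
Binary trees (left/right distinguished) on n nodes are counted by C_n; here n = 10. So B = C_10 = 16796.
A + B = 1430 + 16796 = 18226.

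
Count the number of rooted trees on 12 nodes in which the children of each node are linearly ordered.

58786

A rooted plane tree on 12 nodes has 11 edges, and such trees are counted by C_11.
C_11 = C(22,11)/12 = 705432/12 = 58786.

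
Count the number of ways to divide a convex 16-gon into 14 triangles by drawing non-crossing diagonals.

2674440

Triangulations of a convex m-gon are counted by C_{m−2}; with m = 16 this is C_14.
C_14 = C(28,14)/15 = 40116600/15 = 2674440.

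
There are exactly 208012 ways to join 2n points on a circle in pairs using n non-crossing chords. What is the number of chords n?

12

Non-crossing pairings of 2n points on a circle are counted by C_n; 208012 = C_12.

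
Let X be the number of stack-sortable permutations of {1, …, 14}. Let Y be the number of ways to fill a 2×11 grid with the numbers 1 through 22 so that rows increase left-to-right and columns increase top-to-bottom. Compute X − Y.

2615654

Stack-sortable permutations are exactly the 231-avoiding ones, counted by C_n; here n = 14. So X = C_14 = 2674440.
Standard Young tableaux of shape 2×n are counted by C_n; here n = 11. So Y = C_11 = 58786.
X − Y = 2674440 − 58786 = 2615654.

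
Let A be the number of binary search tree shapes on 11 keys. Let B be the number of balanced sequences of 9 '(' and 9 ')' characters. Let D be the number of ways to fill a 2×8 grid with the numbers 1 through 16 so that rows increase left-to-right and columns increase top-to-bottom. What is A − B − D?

52494

Binary trees (left/right distinguished) on n nodes are counted by C_n; here n = 11. So A = C_11 = 58786.
Balanced strings of n pairs of brackets are counted by C_n; here n = 9. So B = C_9 = 4862.
Standard Young tableaux of shape 2×n are counted by C_n; here n = 8. So D = C_8 = 1430.
A − B − D = 58786 − 4862 − 1430 = 52494.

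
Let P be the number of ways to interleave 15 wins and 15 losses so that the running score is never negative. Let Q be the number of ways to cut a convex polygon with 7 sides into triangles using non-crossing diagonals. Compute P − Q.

9694803

Ballot sequences with n votes each where one side never trails are Dyck words, counted by C_n; here n = 15. So P = C_15 = 9694845.
A convex 7-gon is triangulated into 5 triangles, and the number of such triangulations is the Catalan number C_{7−2} = C_5. So Q = C_5 = 42.
P − Q = 9694845 − 42 = 9694803.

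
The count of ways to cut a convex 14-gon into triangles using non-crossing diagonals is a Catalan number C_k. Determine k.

A convex 14-gon is triangulated into 12 triangles, and the number of such triangulations is the Catalan number C_{14−2} = C_12.

12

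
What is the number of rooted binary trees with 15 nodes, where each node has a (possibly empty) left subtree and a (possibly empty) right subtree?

There are C_n binary search tree shapes on n keys; with n = 15 that is C_15.
C_15 = C(30,15)/16 = 155117520/16 = 9694845.

9694845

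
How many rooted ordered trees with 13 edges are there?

Rooted ordered trees with n edges are counted by C_n; here n = 13.
C_13 = C(26,13)/14 = 10400600/14 = 742900.

742900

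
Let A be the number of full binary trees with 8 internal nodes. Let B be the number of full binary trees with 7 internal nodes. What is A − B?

1001

Full binary trees with n internal nodes are counted by C_n; here n = 8. So A = C_8 = 1430.
Full binary trees with n internal nodes are counted by C_n; here n = 7. So B = C_7 = 429.
A − B = 1430 − 429 = 1001.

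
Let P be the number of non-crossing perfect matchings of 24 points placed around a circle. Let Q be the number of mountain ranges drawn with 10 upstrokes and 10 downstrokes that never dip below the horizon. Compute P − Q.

Non-crossing perfect matchings of 2n points on a circle are counted by C_n; with 24 points, n = 12. So P = C_12 = 208012.
A Dyck path with 10 up-steps and 10 down-steps has semilength 10, so there are C_10 of them. So Q = C_10 = 16796.
P − Q = 208012 − 16796 = 191216.

191216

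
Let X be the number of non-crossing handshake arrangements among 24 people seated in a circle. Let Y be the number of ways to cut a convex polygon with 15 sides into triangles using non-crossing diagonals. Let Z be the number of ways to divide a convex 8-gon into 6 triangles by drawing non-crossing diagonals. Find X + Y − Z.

950780

With 24 = 2·12 people, non-crossing handshake pairings are non-crossing perfect matchings on a circle, counted by C_12. So X = C_12 = 208012.
Triangulations of a convex m-gon are counted by C_{m−2}; with m = 15 this is C_13. So Y = C_13 = 742900.
Triangulations of a convex m-gon are counted by C_{m−2}; with m = 8 this is C_6. So Z = C_6 = 132.
X + Y − Z = 208012 + 742900 − 132 = 950780.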